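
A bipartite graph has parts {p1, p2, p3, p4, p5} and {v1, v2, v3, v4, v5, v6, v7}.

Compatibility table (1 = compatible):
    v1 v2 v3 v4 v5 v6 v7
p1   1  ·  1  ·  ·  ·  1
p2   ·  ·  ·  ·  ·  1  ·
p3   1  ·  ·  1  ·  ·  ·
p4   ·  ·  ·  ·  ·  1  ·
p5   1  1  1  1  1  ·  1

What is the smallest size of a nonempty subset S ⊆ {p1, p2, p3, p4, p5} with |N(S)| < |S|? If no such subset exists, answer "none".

Take S = {p2, p4}. Its neighbourhood is {v6}, so |N(S)| = 1 < |S| = 2.
No single vertex violates Hall's condition since each has at least one neighbour, so 2 is the minimum.

2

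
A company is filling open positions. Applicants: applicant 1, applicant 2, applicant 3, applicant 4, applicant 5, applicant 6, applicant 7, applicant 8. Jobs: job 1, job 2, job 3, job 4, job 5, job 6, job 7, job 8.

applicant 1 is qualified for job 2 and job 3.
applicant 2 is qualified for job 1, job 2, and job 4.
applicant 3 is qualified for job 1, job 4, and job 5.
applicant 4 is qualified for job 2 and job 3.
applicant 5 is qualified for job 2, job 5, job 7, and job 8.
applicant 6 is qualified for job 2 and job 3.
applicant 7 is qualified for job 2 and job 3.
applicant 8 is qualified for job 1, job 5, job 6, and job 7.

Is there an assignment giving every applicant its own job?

The set {applicant 1, applicant 4, applicant 6, applicant 7} has only 2 neighbours ({job 2, job 3}), so by Hall's theorem at most 6 of the 8 applicants can be matched.
Hence no matching covers every applicant.

No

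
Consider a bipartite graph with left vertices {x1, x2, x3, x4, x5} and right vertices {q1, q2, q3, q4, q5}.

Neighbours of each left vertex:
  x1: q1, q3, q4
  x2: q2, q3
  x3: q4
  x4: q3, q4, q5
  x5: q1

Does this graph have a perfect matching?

Yes

For example, pair x1-q3, x2-q2, x3-q4, x4-q5, x5-q1.
All 5 left vertices are covered.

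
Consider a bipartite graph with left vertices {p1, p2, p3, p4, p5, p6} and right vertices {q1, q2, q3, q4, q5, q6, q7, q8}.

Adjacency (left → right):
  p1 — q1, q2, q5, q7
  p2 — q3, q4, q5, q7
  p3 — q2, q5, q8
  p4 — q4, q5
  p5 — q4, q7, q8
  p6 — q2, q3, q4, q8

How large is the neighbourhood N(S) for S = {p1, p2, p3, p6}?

The union of neighbours of {p1, p2, p3, p6} is {q1, q2, q3, q4, q5, q7, q8}, which has 7 elements.
Since |N(S)| = 7 ≥ |S| = 4, Hall's condition holds for this subset.

7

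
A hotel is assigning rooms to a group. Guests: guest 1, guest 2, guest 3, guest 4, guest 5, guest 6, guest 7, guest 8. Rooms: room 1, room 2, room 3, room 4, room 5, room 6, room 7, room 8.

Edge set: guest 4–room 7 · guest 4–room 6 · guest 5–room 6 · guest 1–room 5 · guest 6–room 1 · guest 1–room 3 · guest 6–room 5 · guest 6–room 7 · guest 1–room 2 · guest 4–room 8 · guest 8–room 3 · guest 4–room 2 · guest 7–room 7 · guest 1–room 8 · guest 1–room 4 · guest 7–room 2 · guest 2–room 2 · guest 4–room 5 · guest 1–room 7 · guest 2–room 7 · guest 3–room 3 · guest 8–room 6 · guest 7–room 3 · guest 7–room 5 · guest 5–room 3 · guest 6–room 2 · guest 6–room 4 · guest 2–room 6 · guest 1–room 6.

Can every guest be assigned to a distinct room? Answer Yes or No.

The set {guest 3, guest 5, guest 8} has only 2 neighbours ({room 3, room 6}), so by Hall's theorem at most 7 of the 8 guests can be matched.
Hence no matching covers every guest.

No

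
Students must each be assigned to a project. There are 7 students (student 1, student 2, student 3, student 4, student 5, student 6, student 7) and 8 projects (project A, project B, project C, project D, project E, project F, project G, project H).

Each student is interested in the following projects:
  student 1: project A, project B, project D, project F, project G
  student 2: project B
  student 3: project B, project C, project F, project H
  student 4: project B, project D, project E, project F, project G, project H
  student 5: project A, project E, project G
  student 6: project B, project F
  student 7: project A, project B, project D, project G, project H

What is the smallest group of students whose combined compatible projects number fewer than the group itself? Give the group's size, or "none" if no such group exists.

A matching saturating every student exists, for instance student 1→project A, student 2→project B, student 3→project C, student 4→project G, student 5→project E, student 6→project F, student 7→project H.
By Hall's marriage theorem, this means |N(S)| ≥ |S| for every subset S, so no violating subset exists.

none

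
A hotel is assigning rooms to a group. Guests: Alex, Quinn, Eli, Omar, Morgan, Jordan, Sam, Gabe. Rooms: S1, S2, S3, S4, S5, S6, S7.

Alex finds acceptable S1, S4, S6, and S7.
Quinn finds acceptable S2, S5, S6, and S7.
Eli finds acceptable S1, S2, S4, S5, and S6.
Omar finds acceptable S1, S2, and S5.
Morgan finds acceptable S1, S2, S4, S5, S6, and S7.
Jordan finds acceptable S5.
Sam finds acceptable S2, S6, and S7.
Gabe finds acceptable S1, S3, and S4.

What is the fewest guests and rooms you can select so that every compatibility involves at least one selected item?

7

A maximum matching has 7 edges (e.g. Alex–S4, Quinn–S7, Eli–S6, Omar–S1, Morgan–S2, Jordan–S5, Gabe–S3).
By König's theorem the minimum vertex cover has the same size. One such cover is {Gabe, S1, S2, S4, S5, S6, S7}.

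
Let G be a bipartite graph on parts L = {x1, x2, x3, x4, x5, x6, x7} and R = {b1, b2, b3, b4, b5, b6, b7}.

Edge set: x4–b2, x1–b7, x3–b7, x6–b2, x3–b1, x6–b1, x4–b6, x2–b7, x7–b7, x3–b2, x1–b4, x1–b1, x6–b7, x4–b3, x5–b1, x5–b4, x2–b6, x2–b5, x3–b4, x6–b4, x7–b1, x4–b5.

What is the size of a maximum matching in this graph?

6

One maximum matching: x1→b4, x2→b5, x3→b2, x4→b3, x5→b1, x6→b7.
The set {x1, x3, x5, x6, x7} has only 4 neighbours ({b1, b2, b4, b7}), so by Hall's theorem at most 6 of the 7 left vertices can be matched.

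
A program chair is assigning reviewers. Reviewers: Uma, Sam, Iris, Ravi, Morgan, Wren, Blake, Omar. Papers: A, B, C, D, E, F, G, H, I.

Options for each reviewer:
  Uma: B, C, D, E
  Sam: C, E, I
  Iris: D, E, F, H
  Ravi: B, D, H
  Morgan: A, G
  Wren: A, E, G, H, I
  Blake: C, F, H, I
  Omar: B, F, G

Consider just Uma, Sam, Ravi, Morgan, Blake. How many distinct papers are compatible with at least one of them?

The union of neighbours of {Uma, Sam, Ravi, Morgan, Blake} is {A, B, C, D, E, F, G, H, I}, which has 9 elements.
Since |N(S)| = 9 ≥ |S| = 5, Hall's condition holds for this subset.

9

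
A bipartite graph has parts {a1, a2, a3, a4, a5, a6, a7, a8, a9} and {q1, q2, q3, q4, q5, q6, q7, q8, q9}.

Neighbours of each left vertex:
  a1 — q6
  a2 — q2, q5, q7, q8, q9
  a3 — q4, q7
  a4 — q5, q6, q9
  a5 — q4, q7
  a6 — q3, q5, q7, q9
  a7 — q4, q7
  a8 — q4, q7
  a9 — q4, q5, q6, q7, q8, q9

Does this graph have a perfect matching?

The set {a3, a5, a7, a8} has only 2 neighbours ({q4, q7}), so by Hall's theorem at most 7 of the 9 left vertices can be matched.
Hence no matching covers every left vertex.

No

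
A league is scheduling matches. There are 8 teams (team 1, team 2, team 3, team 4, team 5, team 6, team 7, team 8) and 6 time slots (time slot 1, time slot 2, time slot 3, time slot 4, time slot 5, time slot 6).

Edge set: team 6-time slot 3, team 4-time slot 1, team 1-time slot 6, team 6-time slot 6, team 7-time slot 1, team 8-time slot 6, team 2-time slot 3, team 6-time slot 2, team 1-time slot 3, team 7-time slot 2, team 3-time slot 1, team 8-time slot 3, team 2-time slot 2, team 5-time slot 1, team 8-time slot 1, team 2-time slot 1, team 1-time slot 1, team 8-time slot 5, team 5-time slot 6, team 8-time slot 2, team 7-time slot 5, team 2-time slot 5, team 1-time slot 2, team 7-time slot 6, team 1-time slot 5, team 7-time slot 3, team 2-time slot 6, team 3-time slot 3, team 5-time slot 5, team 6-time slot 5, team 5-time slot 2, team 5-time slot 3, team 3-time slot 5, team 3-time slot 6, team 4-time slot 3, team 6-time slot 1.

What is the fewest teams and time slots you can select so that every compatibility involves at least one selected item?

5

{time slot 1, time slot 2, time slot 3, time slot 5, time slot 6} is a vertex cover of size 5: every edge has an endpoint in this set.
No smaller cover exists because team 1–time slot 2, team 2–time slot 6, team 3–time slot 3, team 4–time slot 1, team 5–time slot 5 is a matching of size 5, and a cover must include an endpoint of each of these disjoint edges (König's theorem).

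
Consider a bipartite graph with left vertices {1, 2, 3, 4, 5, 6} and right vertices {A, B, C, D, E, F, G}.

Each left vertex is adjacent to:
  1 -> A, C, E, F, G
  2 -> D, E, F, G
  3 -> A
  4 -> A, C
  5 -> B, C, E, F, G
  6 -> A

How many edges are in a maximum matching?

For example, pair 1–E, 2–D, 3–A, 4–C, 5–G.
The set {3, 6} has only 1 neighbour ({A}), so by Hall's theorem at most 5 of the 6 left vertices can be matched.

5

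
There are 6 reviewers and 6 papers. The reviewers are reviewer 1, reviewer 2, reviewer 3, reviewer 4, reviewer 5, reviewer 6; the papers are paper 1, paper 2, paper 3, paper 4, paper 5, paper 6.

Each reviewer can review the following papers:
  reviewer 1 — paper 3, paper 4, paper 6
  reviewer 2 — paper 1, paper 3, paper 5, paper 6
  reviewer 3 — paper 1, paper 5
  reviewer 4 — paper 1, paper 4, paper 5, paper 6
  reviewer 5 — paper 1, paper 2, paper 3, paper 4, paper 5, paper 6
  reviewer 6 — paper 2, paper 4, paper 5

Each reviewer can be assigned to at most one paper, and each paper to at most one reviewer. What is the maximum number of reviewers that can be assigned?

6

One maximum matching: reviewer 1→paper 6, reviewer 2→paper 3, reviewer 3→paper 5, reviewer 4→paper 1, reviewer 5→paper 2, reviewer 6→paper 4.
All 6 reviewers are matched, so no larger matching exists.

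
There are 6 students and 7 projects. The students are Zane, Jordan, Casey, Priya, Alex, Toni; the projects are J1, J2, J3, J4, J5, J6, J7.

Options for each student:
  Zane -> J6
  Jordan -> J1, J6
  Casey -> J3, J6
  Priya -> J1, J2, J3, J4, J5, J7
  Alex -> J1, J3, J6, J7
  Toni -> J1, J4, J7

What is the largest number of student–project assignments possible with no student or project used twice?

For example, pair Zane→J6, Jordan→J1, Casey→J3, Priya→J2, Alex→J7, Toni→J4.
All 6 students are matched, so no larger matching exists.

6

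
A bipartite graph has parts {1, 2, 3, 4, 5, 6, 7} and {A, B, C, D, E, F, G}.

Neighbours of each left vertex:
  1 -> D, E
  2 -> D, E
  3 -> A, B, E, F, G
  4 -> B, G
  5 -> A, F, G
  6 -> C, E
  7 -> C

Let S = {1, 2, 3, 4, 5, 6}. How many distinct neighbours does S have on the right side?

7

The union of neighbours of {1, 2, 3, 4, 5, 6} is {A, B, C, D, E, F, G}, which has 7 elements.
Since |N(S)| = 7 ≥ |S| = 6, Hall's condition holds for this subset.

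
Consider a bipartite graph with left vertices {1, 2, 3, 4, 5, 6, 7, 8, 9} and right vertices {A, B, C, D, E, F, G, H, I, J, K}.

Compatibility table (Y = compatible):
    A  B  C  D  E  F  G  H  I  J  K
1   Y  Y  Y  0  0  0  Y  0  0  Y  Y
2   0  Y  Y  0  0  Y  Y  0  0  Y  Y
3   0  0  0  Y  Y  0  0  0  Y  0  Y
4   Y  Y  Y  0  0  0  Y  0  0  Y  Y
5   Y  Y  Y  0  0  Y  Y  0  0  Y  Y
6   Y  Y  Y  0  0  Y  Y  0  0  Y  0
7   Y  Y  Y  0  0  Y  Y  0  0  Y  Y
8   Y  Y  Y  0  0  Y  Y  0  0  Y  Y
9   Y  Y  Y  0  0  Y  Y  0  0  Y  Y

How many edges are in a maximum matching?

8

One maximum matching: 1–C, 2–F, 3–E, 4–B, 5–K, 6–A, 7–G, 8–J.
The set {1, 2, 4, 5, 6, 7, 8, 9} has only 7 neighbours ({A, B, C, F, G, J, K}), so by Hall's theorem at most 8 of the 9 left vertices can be matched.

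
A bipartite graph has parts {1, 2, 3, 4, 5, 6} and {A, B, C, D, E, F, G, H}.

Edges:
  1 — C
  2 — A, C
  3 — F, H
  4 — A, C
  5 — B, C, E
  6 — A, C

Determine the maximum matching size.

4

A valid assignment of size 4: 1→C, 2→A, 3→F, 5→B.
The set {1, 2, 4, 6} has only 2 neighbours ({A, C}), so by Hall's theorem at most 4 of the 6 left vertices can be matched.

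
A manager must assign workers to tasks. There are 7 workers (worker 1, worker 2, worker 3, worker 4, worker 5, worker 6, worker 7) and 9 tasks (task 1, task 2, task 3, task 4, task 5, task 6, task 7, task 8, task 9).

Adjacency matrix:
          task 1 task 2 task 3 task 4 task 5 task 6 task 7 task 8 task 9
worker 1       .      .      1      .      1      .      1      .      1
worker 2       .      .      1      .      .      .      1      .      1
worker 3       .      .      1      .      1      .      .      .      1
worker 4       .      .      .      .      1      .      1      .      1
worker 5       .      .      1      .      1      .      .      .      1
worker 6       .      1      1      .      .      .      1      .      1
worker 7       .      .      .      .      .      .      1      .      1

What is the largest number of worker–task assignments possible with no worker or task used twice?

For example, pair worker 1-task 5, worker 2-task 3, worker 3-task 9, worker 4-task 7, worker 6-task 2.
The set {worker 1, worker 2, worker 3, worker 4, worker 5, worker 7} has only 4 neighbours ({task 3, task 5, task 7, task 9}), so by Hall's theorem at most 5 of the 7 workers can be matched.

5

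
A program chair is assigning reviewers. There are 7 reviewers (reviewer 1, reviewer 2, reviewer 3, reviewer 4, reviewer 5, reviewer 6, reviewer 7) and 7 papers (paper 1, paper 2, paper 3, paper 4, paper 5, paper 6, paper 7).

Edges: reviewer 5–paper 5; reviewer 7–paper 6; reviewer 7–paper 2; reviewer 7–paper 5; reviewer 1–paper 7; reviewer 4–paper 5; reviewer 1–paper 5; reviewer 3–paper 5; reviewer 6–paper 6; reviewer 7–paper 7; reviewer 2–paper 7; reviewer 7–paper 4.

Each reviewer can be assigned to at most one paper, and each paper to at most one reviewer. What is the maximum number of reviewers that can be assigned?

4

A valid assignment of size 4: reviewer 1–paper 5, reviewer 2–paper 7, reviewer 6–paper 6, reviewer 7–paper 2.
The set {reviewer 1, reviewer 2, reviewer 3, reviewer 4, reviewer 5} has only 2 neighbours ({paper 5, paper 7}), so by Hall's theorem at most 4 of the 7 reviewers can be matched.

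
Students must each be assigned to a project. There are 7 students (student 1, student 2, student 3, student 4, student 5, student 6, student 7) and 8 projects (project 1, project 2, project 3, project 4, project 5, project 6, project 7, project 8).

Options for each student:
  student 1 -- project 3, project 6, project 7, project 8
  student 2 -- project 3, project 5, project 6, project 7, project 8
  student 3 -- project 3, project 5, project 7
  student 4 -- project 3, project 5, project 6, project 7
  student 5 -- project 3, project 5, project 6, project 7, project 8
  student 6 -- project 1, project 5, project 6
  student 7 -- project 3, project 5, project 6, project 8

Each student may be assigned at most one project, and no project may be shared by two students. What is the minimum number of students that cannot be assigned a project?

1

One maximum matching: student 1–project 8, student 2–project 6, student 3–project 5, student 4–project 7, student 5–project 3, student 6–project 1.
The set {student 1, student 2, student 3, student 4, student 5, student 7} has only 5 neighbours ({project 3, project 5, project 6, project 7, project 8}), so by Hall's theorem at most 6 of the 7 students can be matched.
That matches 6 of the 7, leaving 1 unmatched; no matching can do better.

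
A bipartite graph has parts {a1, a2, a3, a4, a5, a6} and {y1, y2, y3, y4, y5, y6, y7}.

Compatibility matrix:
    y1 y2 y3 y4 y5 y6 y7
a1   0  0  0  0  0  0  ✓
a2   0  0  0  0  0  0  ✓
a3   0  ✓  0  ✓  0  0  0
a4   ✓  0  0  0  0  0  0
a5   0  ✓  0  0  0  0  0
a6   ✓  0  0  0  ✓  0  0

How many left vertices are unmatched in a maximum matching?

1

One maximum matching: a1–y7, a3–y4, a4–y1, a5–y2, a6–y5.
The set {a1, a2} has only 1 neighbour ({y7}), so by Hall's theorem at most 5 of the 6 left vertices can be matched.
That matches 5 of the 6, leaving 1 unmatched; no matching can do better.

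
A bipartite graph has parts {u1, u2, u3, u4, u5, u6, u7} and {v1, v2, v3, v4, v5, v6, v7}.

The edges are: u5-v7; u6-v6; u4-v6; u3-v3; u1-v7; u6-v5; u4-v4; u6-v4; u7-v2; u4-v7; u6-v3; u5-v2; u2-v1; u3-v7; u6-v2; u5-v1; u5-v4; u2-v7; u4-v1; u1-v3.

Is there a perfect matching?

Yes

For example, pair u1-v3, u2-v1, u3-v7, u4-v6, u5-v4, u6-v5, u7-v2.
Every left vertex is matched, so this is a perfect matching.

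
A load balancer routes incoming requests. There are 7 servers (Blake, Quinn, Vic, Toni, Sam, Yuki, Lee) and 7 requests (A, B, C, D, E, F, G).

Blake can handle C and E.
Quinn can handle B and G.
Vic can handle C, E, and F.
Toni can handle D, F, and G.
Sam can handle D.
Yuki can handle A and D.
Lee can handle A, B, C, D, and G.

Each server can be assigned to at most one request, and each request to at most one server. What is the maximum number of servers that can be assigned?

7

A valid assignment of size 7: Blake→C, Quinn→B, Vic→E, Toni→F, Sam→D, Yuki→A, Lee→G.
This saturates every server, so 7 is the maximum.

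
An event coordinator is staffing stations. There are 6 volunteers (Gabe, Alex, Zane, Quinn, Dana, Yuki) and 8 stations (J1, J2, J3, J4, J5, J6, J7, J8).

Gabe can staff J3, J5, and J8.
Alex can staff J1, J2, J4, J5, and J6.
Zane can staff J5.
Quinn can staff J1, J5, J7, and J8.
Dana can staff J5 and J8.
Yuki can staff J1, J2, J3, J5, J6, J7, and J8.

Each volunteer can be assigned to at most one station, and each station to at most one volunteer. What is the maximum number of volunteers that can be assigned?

6

One maximum matching: Gabe→J3, Alex→J2, Zane→J5, Quinn→J7, Dana→J8, Yuki→J6.
This saturates every volunteer, so 6 is the maximum.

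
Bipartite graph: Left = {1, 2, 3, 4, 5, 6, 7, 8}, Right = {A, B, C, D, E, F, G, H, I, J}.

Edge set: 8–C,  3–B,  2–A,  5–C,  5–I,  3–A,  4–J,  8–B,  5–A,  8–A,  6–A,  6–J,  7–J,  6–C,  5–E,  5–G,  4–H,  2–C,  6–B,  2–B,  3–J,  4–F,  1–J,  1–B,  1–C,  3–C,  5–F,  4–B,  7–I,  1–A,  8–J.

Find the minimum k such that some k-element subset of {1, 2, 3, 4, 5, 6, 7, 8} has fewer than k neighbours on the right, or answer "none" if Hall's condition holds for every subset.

5

Take S = {1, 2, 3, 6, 8}. Its neighbourhood is {A, B, C, J}, so |N(S)| = 4 < |S| = 5.
Every subset of size less than 5 has at least as many neighbours as members, so 5 is the minimum.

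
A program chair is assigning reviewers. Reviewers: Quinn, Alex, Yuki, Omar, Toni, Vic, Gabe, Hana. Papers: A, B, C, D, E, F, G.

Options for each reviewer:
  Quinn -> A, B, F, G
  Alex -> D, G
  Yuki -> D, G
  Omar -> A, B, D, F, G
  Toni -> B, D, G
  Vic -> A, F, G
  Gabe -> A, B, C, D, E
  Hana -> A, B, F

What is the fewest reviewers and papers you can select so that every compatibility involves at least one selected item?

6

The 6 edges Quinn–F, Alex–D, Yuki–G, Omar–A, Toni–B, Gabe–E form a matching, so any vertex cover needs at least 6 vertices (one per matched edge).
Conversely {Gabe, A, B, D, F, G} meets every edge and has exactly 6 vertices, so 6 is optimal.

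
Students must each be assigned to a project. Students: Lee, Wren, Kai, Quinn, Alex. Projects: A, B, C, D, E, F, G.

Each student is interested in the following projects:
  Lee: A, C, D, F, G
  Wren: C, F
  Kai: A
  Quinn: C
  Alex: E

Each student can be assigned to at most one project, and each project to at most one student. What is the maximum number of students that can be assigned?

One maximum matching: Lee-G, Wren-F, Kai-A, Quinn-C, Alex-E.
All 5 students are matched, so no larger matching exists.

5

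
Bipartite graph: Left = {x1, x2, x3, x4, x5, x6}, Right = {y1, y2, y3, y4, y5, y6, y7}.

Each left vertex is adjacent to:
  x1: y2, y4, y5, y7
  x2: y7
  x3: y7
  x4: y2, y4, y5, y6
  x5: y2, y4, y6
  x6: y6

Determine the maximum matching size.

5

One maximum matching: x1→y5, x2→y7, x4→y2, x5→y4, x6→y6.
The set {x2, x3} has only 1 neighbour ({y7}), so by Hall's theorem at most 5 of the 6 left vertices can be matched.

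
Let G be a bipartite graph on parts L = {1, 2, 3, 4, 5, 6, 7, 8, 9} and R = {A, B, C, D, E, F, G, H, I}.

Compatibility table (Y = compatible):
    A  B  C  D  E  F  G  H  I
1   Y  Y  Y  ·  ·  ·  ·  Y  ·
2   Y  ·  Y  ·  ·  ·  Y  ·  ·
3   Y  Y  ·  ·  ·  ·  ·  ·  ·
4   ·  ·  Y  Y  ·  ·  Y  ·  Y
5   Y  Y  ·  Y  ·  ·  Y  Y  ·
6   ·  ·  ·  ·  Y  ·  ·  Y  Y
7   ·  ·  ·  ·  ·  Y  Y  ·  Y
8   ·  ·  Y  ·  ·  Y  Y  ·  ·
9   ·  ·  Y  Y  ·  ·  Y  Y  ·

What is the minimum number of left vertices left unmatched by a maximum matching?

0

One maximum matching: 1-H, 2-A, 3-B, 4-I, 5-D, 6-E, 7-F, 8-C, 9-G.
This saturates every left vertex, so 9 is the maximum.
That matches 9 of the 9, leaving 0 unmatched; no matching can do better.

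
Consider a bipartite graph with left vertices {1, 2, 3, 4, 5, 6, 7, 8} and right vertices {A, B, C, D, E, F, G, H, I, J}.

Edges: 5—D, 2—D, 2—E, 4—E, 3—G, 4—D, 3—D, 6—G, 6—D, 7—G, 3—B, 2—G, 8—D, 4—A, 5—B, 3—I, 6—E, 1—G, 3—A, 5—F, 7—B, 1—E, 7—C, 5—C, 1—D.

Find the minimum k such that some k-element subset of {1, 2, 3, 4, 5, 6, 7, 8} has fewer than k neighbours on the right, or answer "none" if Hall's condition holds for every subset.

4

Take S = {1, 2, 6, 8}. Its neighbourhood is {D, E, G}, so |N(S)| = 3 < |S| = 4.
Every subset of size less than 4 has at least as many neighbours as members, so 4 is the minimum.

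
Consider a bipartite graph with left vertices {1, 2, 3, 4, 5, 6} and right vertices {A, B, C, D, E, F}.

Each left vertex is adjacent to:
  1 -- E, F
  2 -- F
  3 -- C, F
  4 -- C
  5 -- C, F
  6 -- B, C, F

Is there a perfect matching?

No

The set {2, 3, 4, 5} has only 2 neighbours ({C, F}), so by Hall's theorem at most 4 of the 6 left vertices can be matched.
Hence no matching covers every left vertex.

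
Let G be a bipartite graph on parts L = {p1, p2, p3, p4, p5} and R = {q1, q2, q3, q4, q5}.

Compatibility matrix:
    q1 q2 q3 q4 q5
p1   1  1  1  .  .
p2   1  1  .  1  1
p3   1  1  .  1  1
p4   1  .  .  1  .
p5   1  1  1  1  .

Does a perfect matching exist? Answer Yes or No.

Yes

For example, pair p1–q3, p2–q4, p3–q5, p4–q1, p5–q2.
All 5 left vertices are covered.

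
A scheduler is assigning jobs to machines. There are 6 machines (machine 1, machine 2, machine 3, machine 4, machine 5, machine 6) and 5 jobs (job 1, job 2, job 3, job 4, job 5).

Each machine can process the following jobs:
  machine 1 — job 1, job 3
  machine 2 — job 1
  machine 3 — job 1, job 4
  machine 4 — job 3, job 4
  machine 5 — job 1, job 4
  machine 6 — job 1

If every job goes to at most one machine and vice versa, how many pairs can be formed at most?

3

One maximum matching: machine 1–job 3, machine 2–job 1, machine 3–job 4.
The set {machine 1, machine 2, machine 3, machine 4, machine 5, machine 6} has only 3 neighbours ({job 1, job 3, job 4}), so by Hall's theorem at most 3 of the 6 machines can be matched.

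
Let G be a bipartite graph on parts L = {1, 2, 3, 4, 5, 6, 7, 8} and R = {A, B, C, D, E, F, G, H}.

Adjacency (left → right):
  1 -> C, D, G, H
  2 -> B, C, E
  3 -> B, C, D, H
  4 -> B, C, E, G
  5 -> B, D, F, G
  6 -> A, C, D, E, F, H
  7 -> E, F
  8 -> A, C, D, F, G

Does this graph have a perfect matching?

Yes

A valid assignment of size 8: 1→C, 2→B, 3→H, 4→E, 5→D, 6→A, 7→F, 8→G.
All 8 left vertices are covered.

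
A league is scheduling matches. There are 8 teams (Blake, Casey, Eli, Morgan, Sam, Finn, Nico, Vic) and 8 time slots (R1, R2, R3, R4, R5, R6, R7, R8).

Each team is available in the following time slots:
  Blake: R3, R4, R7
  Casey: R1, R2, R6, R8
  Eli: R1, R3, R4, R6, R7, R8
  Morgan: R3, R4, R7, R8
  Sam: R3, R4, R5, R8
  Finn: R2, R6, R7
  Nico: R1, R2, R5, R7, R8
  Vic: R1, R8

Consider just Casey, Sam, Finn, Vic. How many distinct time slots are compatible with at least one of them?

The union of neighbours of {Casey, Sam, Finn, Vic} is {R1, R2, R3, R4, R5, R6, R7, R8}, which has 8 elements.
Since |N(S)| = 8 ≥ |S| = 4, Hall's condition holds for this subset.

8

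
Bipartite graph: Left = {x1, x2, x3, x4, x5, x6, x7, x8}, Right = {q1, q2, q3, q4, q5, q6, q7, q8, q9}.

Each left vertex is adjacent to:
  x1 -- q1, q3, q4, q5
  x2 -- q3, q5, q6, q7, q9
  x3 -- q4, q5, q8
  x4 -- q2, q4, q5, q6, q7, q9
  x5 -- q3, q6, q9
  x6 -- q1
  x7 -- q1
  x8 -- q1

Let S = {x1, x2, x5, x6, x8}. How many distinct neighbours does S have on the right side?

7

The union of neighbours of {x1, x2, x5, x6, x8} is {q1, q3, q4, q5, q6, q7, q9}, which has 7 elements.
Since |N(S)| = 7 ≥ |S| = 5, Hall's condition holds for this subset.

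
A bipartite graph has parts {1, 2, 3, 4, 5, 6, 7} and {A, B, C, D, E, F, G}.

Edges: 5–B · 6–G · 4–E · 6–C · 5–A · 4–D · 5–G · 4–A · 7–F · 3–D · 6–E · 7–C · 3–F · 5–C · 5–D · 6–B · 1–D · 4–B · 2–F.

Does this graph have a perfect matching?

No

The set {1, 2, 3} has only 2 neighbours ({D, F}), so by Hall's theorem at most 6 of the 7 left vertices can be matched.
Hence no matching covers every left vertex.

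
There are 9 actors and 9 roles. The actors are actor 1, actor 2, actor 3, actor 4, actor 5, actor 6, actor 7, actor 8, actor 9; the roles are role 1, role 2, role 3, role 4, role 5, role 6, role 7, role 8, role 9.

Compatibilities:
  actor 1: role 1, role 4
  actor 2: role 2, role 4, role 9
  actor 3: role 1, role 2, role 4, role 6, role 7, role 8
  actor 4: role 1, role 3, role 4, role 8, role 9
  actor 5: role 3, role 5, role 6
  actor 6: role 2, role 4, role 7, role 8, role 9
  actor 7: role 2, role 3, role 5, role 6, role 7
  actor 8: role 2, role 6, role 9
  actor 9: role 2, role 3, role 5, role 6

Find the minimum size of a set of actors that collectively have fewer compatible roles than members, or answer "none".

none

A matching saturating every actor exists, for instance actor 1→role 4, actor 2→role 2, actor 3→role 8, actor 4→role 1, actor 5→role 5, actor 6→role 9, actor 7→role 7, actor 8→role 6, actor 9→role 3.
By Hall's marriage theorem, this means |N(S)| ≥ |S| for every subset S, so no violating subset exists.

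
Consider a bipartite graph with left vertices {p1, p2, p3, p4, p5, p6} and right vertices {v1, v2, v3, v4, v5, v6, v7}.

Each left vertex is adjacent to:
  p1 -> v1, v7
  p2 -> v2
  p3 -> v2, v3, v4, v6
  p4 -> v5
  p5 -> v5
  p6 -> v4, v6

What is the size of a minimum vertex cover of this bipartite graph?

The 5 edges p1–v7, p2–v2, p3–v4, p4–v5, p6–v6 form a matching, so any vertex cover needs at least 5 vertices (one per matched edge).
Conversely {p1, p2, p3, p6, v5} meets every edge and has exactly 5 vertices, so 5 is optimal.

5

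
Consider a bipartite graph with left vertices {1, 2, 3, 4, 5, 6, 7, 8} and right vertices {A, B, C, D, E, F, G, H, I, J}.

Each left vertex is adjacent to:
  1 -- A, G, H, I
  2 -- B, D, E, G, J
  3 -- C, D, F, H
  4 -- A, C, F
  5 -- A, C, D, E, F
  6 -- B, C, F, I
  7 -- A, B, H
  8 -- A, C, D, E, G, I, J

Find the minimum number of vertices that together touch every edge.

The 8 edges 1–I, 2–G, 3–D, 4–C, 5–A, 6–F, 7–B, 8–J form a matching, so any vertex cover needs at least 8 vertices (one per matched edge).
Conversely {1, 2, 3, 4, 5, 6, 7, 8} meets every edge and has exactly 8 vertices, so 8 is optimal.

8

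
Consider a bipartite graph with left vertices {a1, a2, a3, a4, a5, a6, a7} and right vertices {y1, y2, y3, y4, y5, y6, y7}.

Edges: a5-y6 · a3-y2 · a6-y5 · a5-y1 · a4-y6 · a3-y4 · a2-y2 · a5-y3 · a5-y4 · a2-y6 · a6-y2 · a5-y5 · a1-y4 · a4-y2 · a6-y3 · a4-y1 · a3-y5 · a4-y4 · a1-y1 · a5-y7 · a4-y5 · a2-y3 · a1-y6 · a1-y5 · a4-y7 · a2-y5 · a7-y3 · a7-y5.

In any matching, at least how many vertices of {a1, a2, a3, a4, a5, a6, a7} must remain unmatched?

0

One maximum matching: a1→y1, a2→y5, a3→y4, a4→y7, a5→y6, a6→y2, a7→y3.
All 7 left vertices are matched, so no larger matching exists.
That matches 7 of the 7, leaving 0 unmatched; no matching can do better.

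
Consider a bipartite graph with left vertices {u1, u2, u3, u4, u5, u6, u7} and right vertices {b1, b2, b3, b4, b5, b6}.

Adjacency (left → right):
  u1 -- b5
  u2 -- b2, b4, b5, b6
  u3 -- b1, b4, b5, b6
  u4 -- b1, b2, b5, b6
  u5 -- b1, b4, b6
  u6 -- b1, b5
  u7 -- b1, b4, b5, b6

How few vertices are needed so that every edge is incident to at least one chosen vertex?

A maximum matching has 5 edges (e.g. u1–b5, u2–b4, u3–b1, u4–b2, u5–b6).
By König's theorem the minimum vertex cover has the same size. One such cover is {b1, b2, b4, b5, b6}.

5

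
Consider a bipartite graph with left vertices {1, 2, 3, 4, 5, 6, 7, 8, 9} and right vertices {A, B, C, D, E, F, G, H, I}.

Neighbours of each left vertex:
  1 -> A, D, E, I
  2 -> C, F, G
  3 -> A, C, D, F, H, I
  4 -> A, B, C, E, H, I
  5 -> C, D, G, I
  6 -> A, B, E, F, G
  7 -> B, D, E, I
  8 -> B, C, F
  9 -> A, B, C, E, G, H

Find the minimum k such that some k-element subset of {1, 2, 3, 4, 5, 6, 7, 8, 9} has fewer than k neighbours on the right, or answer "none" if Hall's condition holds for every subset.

A matching saturating every left vertex exists, for instance 1→E, 2→C, 3→H, 4→I, 5→D, 6→A, 7→B, 8→F, 9→G.
By Hall's marriage theorem, this means |N(S)| ≥ |S| for every subset S, so no violating subset exists.

none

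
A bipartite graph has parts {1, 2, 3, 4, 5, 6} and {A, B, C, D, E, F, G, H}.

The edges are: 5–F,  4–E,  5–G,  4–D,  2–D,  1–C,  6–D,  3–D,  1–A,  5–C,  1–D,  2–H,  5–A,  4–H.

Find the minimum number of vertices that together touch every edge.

A maximum matching has 5 edges (e.g. 1–C, 2–H, 3–D, 4–E, 5–F).
By König's theorem the minimum vertex cover has the same size. One such cover is {1, 2, 4, 5, D}.

5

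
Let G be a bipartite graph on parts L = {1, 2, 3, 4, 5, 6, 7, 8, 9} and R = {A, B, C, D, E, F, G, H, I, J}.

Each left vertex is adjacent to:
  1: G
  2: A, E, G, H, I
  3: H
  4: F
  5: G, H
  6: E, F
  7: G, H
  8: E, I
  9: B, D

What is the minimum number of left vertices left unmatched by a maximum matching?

2

One maximum matching: 1-G, 2-A, 3-H, 4-F, 6-E, 8-I, 9-B.
The set {1, 3, 5, 7} has only 2 neighbours ({G, H}), so by Hall's theorem at most 7 of the 9 left vertices can be matched.
That matches 7 of the 9, leaving 2 unmatched; no matching can do better.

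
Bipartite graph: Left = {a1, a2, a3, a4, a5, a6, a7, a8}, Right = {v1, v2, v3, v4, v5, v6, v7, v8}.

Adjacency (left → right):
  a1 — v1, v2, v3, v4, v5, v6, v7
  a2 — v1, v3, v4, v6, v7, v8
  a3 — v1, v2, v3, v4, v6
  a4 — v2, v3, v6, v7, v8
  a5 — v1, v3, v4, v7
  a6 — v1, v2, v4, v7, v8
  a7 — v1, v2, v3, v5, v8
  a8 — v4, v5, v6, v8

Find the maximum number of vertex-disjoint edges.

8

One maximum matching: a1-v3, a2-v4, a3-v2, a4-v8, a5-v7, a6-v1, a7-v5, a8-v6.
All 8 left vertices are matched, so no larger matching exists.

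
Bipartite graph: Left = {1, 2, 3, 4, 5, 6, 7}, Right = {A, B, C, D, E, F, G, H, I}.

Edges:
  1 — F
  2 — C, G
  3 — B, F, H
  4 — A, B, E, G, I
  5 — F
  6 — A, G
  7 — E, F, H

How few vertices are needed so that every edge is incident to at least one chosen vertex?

The 6 edges 1–F, 2–C, 3–B, 4–A, 6–G, 7–H form a matching, so any vertex cover needs at least 6 vertices (one per matched edge).
Conversely {2, 3, 4, 6, 7, F} meets every edge and has exactly 6 vertices, so 6 is optimal.

6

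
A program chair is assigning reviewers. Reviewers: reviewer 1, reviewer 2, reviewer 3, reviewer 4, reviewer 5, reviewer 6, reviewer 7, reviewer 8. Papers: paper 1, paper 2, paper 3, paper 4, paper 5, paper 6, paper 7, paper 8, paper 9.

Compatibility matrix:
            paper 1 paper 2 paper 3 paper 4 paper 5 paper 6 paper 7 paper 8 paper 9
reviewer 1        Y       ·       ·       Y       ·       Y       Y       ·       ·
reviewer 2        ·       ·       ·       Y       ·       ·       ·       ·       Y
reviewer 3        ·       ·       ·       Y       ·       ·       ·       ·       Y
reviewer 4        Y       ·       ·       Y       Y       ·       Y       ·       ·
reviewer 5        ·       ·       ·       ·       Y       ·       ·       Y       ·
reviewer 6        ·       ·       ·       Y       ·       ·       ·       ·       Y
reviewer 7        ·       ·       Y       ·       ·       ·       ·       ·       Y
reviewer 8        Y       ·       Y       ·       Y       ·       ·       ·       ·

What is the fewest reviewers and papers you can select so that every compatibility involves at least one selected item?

{reviewer 1, reviewer 4, reviewer 5, reviewer 7, reviewer 8, paper 4, paper 9} is a vertex cover of size 7: every edge has an endpoint in this set.
No smaller cover exists because reviewer 1–paper 6, reviewer 2–paper 9, reviewer 3–paper 4, reviewer 4–paper 7, reviewer 5–paper 8, reviewer 7–paper 3, reviewer 8–paper 1 is a matching of size 7, and a cover must include an endpoint of each of these disjoint edges (König's theorem).

7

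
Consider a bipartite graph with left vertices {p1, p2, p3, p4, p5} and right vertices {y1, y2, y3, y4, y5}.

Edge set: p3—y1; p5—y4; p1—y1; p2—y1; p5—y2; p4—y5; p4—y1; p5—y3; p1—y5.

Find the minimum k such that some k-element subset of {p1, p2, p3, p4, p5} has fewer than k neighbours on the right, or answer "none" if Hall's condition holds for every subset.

2

Take S = {p2, p3}. Its neighbourhood is {y1}, so |N(S)| = 1 < |S| = 2.
No single vertex violates Hall's condition since each has at least one neighbour, so 2 is the minimum.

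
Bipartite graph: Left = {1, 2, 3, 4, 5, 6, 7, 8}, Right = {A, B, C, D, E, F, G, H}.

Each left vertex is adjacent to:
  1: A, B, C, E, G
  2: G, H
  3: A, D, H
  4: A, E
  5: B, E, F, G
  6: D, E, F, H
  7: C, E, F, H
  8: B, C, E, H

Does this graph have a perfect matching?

Yes

One maximum matching: 1→G, 2→H, 3→D, 4→A, 5→F, 6→E, 7→C, 8→B.
All 8 left vertices are covered.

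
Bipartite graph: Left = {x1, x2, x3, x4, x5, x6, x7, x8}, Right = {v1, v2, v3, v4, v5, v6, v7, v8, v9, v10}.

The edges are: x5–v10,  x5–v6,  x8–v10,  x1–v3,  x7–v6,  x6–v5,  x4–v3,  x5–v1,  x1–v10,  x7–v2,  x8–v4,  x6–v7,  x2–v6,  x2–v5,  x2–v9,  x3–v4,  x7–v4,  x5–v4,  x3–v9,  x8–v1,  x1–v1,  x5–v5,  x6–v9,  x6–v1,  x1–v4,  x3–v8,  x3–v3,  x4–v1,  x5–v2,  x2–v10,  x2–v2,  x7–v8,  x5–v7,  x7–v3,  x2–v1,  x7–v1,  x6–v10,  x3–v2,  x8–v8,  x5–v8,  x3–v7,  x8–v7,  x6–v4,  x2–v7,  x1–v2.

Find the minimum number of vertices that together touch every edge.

{x1, x2, x3, x4, x5, x6, x7, x8} is a vertex cover of size 8: every edge has an endpoint in this set.
No smaller cover exists because x1–v3, x2–v6, x3–v4, x4–v1, x5–v8, x6–v5, x7–v2, x8–v10 is a matching of size 8, and a cover must include an endpoint of each of these disjoint edges (König's theorem).

8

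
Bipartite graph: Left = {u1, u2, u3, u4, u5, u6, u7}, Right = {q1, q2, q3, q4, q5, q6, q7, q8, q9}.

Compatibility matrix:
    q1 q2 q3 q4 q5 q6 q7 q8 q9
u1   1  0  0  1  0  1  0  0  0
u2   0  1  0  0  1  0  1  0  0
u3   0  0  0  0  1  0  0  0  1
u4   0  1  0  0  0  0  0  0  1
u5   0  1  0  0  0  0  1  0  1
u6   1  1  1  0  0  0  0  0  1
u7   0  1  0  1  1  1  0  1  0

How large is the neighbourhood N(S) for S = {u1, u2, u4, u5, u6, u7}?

The union of neighbours of {u1, u2, u4, u5, u6, u7} is {q1, q2, q3, q4, q5, q6, q7, q8, q9}, which has 9 elements.
Since |N(S)| = 9 ≥ |S| = 6, Hall's condition holds for this subset.

9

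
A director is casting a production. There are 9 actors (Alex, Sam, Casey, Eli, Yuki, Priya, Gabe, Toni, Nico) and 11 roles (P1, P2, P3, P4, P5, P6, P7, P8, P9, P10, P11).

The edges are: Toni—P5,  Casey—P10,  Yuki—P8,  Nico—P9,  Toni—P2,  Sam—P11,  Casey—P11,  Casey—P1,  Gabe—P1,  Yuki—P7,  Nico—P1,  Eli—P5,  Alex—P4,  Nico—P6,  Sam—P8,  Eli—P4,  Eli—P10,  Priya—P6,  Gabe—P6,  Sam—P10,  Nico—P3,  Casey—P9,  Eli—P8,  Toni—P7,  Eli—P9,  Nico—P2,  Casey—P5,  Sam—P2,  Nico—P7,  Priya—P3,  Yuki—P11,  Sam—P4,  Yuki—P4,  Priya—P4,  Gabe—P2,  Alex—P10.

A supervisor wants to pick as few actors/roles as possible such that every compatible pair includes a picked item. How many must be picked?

The 9 edges Alex–P10, Sam–P2, Casey–P11, Eli–P8, Yuki–P7, Priya–P4, Gabe–P6, Toni–P5, Nico–P1 form a matching, so any vertex cover needs at least 9 vertices (one per matched edge).
Conversely {Alex, Sam, Casey, Eli, Yuki, Priya, Gabe, Toni, Nico} meets every edge and has exactly 9 vertices, so 9 is optimal.

9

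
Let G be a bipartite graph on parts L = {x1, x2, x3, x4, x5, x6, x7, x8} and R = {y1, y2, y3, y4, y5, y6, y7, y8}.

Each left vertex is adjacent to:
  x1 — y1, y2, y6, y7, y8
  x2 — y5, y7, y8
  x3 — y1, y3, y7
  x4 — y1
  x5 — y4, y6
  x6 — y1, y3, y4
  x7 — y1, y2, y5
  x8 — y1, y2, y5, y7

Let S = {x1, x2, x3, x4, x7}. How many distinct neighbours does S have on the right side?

The union of neighbours of {x1, x2, x3, x4, x7} is {y1, y2, y3, y5, y6, y7, y8}, which has 7 elements.
Since |N(S)| = 7 ≥ |S| = 5, Hall's condition holds for this subset.

7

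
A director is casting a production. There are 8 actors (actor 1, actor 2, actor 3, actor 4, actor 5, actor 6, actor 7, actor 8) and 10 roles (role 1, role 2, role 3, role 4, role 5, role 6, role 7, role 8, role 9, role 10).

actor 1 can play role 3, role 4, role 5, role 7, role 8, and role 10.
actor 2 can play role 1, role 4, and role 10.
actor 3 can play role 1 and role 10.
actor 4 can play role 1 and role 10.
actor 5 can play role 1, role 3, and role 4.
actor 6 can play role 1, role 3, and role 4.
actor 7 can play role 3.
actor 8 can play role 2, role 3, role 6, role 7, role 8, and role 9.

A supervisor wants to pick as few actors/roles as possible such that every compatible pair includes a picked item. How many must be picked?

A maximum matching has 6 edges (e.g. actor 1–role 8, actor 2–role 4, actor 3–role 1, actor 4–role 10, actor 5–role 3, actor 8–role 7).
By König's theorem the minimum vertex cover has the same size. One such cover is {actor 1, actor 8, role 1, role 3, role 4, role 10}.

6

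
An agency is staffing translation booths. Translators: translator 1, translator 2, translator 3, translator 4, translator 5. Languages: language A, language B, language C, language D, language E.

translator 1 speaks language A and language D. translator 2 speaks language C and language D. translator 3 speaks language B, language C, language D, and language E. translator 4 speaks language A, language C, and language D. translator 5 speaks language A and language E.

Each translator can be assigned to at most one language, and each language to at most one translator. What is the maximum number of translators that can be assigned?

A valid assignment of size 5: translator 1→language A, translator 2→language C, translator 3→language B, translator 4→language D, translator 5→language E.
All 5 translators are matched, so no larger matching exists.

5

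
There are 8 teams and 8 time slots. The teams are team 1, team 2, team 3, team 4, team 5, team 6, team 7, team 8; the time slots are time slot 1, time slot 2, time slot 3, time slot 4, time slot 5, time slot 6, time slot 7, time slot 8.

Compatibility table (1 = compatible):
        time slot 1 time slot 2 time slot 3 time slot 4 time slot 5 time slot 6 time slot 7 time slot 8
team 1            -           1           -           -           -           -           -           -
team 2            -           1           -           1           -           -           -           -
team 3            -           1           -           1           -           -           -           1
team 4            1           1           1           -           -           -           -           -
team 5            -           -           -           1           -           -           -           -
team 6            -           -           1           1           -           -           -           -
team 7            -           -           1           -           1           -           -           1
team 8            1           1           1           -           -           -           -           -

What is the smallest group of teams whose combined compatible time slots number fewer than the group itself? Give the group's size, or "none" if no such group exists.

Take S = {team 1, team 2, team 5}. Its neighbourhood is {time slot 2, time slot 4}, so |N(S)| = 2 < |S| = 3.
Every subset of size less than 3 has at least as many neighbours as members, so 3 is the minimum.

3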